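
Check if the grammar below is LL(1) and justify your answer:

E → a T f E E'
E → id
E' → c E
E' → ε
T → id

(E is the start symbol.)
A grammar is LL(1) if for each non-terminal N with multiple productions, the predict sets of those productions are pairwise disjoint, where PREDICT(N → α) = (FIRST(α) \ {ε}) ∪ (FOLLOW(N) if α ⇒* ε).

Relevant sets:
  FOLLOW(E') = { $, 'c' }

For E:
  PREDICT(E → a T f E E') = { 'a' }
  PREDICT(E → id) = { 'id' }
For E':
  PREDICT(E' → c E) = { 'c' }
  PREDICT(E' → ε) = { $, 'c' }
T has a single production, so nothing to check there.

Conflict found: Predict set conflict for E': { 'c' }
The grammar is NOT LL(1).

Answer: No. Predict set conflict for E': { 'c' }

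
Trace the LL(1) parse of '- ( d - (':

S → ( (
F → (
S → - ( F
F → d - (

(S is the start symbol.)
Stack is shown with the top on the left.

Stack    Input        Action
----------------------------
S $      - ( d - ( $  output S → - ( F
- ( F $  - ( d - ( $  match '-'
( F $    ( d - ( $    match '('
F $      d - ( $      output F → d - (
d - ( $  d - ( $      match 'd'
- ( $    - ( $        match '-'
( $      ( $          match '('
$        $            accept

The string is accepted.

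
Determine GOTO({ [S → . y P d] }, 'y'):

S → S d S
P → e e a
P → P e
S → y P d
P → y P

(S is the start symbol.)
{ [P → . P e], [P → . e e a], [P → . y P], [S → y . P d] }

GOTO(I, 'y') = CLOSURE({ [A → αX.β] : [A → α.Xβ] ∈ I, X = 'y' })

Items with dot before 'y', with the dot advanced:
  [S → . y P d] → [S → y . P d]
Closure of the advanced items:
  [S → y . P d] has the dot before P: add [P → . e e a], [P → . P e], [P → . y P]

GOTO = { [P → . P e], [P → . e e a], [P → . y P], [S → y . P d] }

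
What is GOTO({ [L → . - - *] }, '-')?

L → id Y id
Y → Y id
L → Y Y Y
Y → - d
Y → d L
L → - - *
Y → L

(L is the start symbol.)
{ [L → - . - *] }

GOTO(I, '-') = CLOSURE({ [A → αX.β] : [A → α.Xβ] ∈ I, X = '-' })

Items with dot before '-', with the dot advanced:
  [L → . - - *] → [L → - . - *]
Closure adds nothing (no advanced item has the dot before a non-terminal).

GOTO = { [L → - . - *] }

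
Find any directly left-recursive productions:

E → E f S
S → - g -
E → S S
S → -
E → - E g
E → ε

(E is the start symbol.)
Yes, E is left-recursive

E → E f S: LEFT RECURSIVE (starts with E)
S → - g -: starts with '-'
E → S S: starts with S
S → -: starts with '-'
E → - E g: starts with '-'
E → ε: starts with ε

The grammar has direct left recursion on: E.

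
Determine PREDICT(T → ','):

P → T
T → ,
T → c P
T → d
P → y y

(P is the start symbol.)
PREDICT(T → ',') = (FIRST(RHS) \ {ε}) ∪ (FOLLOW(T) if ε ∈ FIRST(RHS), i.e. RHS ⇒* ε)
FIRST(',') = { ',' }
ε ∉ FIRST(','), so FOLLOW(T) is not added.
PREDICT(T → ',') = { ',' }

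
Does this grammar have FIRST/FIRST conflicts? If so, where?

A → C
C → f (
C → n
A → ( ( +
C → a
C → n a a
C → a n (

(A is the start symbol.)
Yes. C → n / C → n a a on { 'n' }; C → a / C → a n '(' on { 'a' }

FIRST sets of the non-terminals at (or reachable through a nullable prefix from) the front of some alternative:
  FIRST(C) = { 'a', 'f', 'n' }

Productions for A:
  A → C: FIRST = { 'a', 'f', 'n' }
  A → ( ( +: FIRST = { '(' }
Productions for C:
  C → f (: FIRST = { 'f' }
  C → n: FIRST = { 'n' }
  C → a: FIRST = { 'a' }
  C → n a a: FIRST = { 'n' }
  C → a n (: FIRST = { 'a' }

Conflict for C: C → n and C → n a a
  Overlap: { 'n' }
Conflict for C: C → a and C → a n (
  Overlap: { 'a' }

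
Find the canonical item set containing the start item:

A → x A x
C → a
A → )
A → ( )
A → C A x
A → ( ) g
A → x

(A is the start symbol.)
First, augment the grammar with A' → A
I₀ = CLOSURE({ [A' → . A] }):
  [A' → . A] has the dot before A: add [A → . x A x], [A → . )], [A → . ( )], [A → . C A x], [A → . ( ) g], [A → . x]
  [A → . C A x] has the dot before C: add [C → . a]
No further items can be added.

I₀ = { [A → . ( ) g], [A → . ( )], [A → . )], [A → . C A x], [A → . x A x], [A → . x], [A' → . A], [C → . a] }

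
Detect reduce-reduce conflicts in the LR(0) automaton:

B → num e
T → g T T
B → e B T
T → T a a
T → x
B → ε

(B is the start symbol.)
No reduce-reduce conflicts

Augment with B' → B and build the canonical LR(0) collection (I0 = CLOSURE({[B' → . B]}), then GOTO on every symbol after a dot until no new states appear). It has 13 states:
  I0: { [B → . e B T], [B → . num e], [B → .], [B' → . B] }  — shift, reduce
  I1: { [B' → B .] }  — accept
  I2: { [B → . e B T], [B → . num e], [B → .], [B → e . B T] }  — shift, reduce
  I3: { [B → num . e] }  — shift
  I4: { [B → num e .] }  — reduce
  I5: { [B → e B . T], [T → . T a a], [T → . g T T], [T → . x] }  — shift
  I6: { [B → e B T .], [T → T . a a] }  — shift, reduce
  I7: { [T → . T a a], [T → . g T T], [T → . x], [T → g . T T] }  — shift
  I8: { [T → x .] }  — reduce
  I9: { [T → . T a a], [T → . g T T], [T → . x], [T → T . a a], [T → g T . T] }  — shift
  I10: { [T → T . a a], [T → g T T .] }  — shift, reduce
  I11: { [T → T a . a] }  — shift
  I12: { [T → T a a .] }  — reduce

No state contains more than one complete item.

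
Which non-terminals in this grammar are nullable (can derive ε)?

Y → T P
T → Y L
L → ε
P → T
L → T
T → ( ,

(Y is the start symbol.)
{ 'L' }

A non-terminal is nullable if it can derive ε (the empty string): either it has an ε-production, or it has a production whose right-hand side consists entirely of nullable non-terminals.

ε-productions: L → ε
So L is immediately nullable.
No further non-terminal can be added: every production for the remaining non-terminals contains a terminal or a non-nullable non-terminal.
Nullable = { 'L' }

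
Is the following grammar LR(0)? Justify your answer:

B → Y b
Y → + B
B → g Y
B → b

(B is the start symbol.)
Yes, the grammar is LR(0)

Augment with B' → B and build the canonical LR(0) collection (I0 = CLOSURE({[B' → . B]}), then GOTO on every symbol after a dot until no new states appear). It has 9 states:
  I0: { [B → . Y b], [B → . b], [B → . g Y], [B' → . B], [Y → . + B] }  — shift
  I1: { [B → . Y b], [B → . b], [B → . g Y], [Y → + . B], [Y → . + B] }  — shift
  I2: { [B' → B .] }  — accept
  I3: { [B → Y . b] }  — shift
  I4: { [B → b .] }  — reduce
  I5: { [B → g . Y], [Y → . + B] }  — shift
  I6: { [B → g Y .] }  — reduce
  I7: { [B → Y b .] }  — reduce
  I8: { [Y → + B .] }  — reduce

Every state is either a pure shift/goto state or contains exactly one complete item and nothing to shift — no conflicts. The grammar is LR(0).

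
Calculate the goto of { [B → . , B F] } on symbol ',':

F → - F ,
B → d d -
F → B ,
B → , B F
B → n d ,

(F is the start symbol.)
GOTO(I, ',') = CLOSURE({ [A → αX.β] : [A → α.Xβ] ∈ I, X = ',' })

Items with dot before ',', with the dot advanced:
  [B → . , B F] → [B → , . B F]
Closure of the advanced items:
  [B → , . B F] has the dot before B: add [B → . d d -], [B → . , B F], [B → . n d ,]

GOTO = { [B → , . B F], [B → . , B F], [B → . d d -], [B → . n d ,] }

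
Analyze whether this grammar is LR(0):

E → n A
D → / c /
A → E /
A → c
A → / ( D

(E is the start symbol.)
Yes, the grammar is LR(0)

A grammar is LR(0) if no state in the canonical LR(0) collection has:
  - both a shift item (dot before a terminal) and a complete item (shift-reduce conflict), or
  - two or more complete items (reduce-reduce conflict; the accept item [E' → E .] counts as a complete item here).

Augment with E' → E and build the canonical LR(0) collection (I0 = CLOSURE({[E' → . E]}), then GOTO on every symbol after a dot until no new states appear). It has 13 states:
  I0: { [E → . n A], [E' → . E] }  — shift
  I1: { [E' → E .] }  — accept
  I2: { [A → . / ( D], [A → . E /], [A → . c], [E → . n A], [E → n . A] }  — shift
  I3: { [A → / . ( D] }  — shift
  I4: { [E → n A .] }  — reduce
  I5: { [A → E . /] }  — shift
  I6: { [A → c .] }  — reduce
  I7: { [A → E / .] }  — reduce
  I8: { [A → / ( . D], [D → . / c /] }  — shift
  I9: { [D → / . c /] }  — shift
  I10: { [A → / ( D .] }  — reduce
  I11: { [D → / c . /] }  — shift
  I12: { [D → / c / .] }  — reduce

Every state is either a pure shift/goto state or contains exactly one complete item and nothing to shift — no conflicts. The grammar is LR(0).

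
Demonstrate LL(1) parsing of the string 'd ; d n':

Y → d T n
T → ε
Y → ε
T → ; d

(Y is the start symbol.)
LL(1) parsing maintains a stack (initially the start symbol over $) and the input. At each step: if the stack top is a terminal, match it against the current input token; if it is a non-terminal N, replace it with the RHS of M[N, lookahead] (the unique production whose predict set contains the lookahead).

Stack is shown with the top on the left.

Stack    Input      Action
--------------------------
Y $      d ; d n $  output Y → d T n
d T n $  d ; d n $  match 'd'
T n $    ; d n $    output T → ; d
; d n $  ; d n $    match ';'
d n $    d n $      match 'd'
n $      n $        match 'n'
$        $          accept

The string is accepted.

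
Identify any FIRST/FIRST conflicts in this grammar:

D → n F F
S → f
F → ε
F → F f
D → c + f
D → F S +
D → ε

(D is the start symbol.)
FIRST sets of the non-terminals at (or reachable through a nullable prefix from) the front of some alternative:
  FIRST(F) = { 'f', ε }
  FIRST(S) = { 'f' }

Productions for D:
  D → n F F: FIRST = { 'n' }
  D → c + f: FIRST = { 'c' }
  D → F S +: FIRST = { 'f' }
  D → ε: FIRST = { ε }
Productions for F:
  F → ε: FIRST = { ε }
  F → F f: FIRST = { 'f' }
S has only one production, so no FIRST/FIRST conflict is possible there.

All alternatives of each non-terminal have pairwise disjoint FIRST sets.

Answer: No FIRST/FIRST conflicts.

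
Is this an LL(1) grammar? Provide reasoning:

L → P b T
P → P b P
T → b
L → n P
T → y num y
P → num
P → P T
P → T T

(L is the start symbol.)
No. Predict set conflict for P: { 'num' }

A grammar is LL(1) if for each non-terminal N with multiple productions, the predict sets of those productions are pairwise disjoint, where PREDICT(N → α) = (FIRST(α) \ {ε}) ∪ (FOLLOW(N) if α ⇒* ε).

Relevant sets:
  FIRST(P) = { 'b', 'num', 'y' }
  FIRST(T) = { 'b', 'y' }

For L:
  PREDICT(L → P b T) = { 'b', 'num', 'y' }
  PREDICT(L → n P) = { 'n' }
For P:
  PREDICT(P → P b P) = { 'b', 'num', 'y' }
  PREDICT(P → num) = { 'num' }
  PREDICT(P → P T) = { 'b', 'num', 'y' }
  PREDICT(P → T T) = { 'b', 'y' }
For T:
  PREDICT(T → b) = { 'b' }
  PREDICT(T → y num y) = { 'y' }

Conflict found: Predict set conflict for P: { 'num' }
The grammar is NOT LL(1).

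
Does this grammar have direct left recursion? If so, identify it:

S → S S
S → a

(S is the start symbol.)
Yes, S is left-recursive

Direct left recursion occurs when N → N α for some non-terminal N (the right-hand side begins with the left-hand side itself).

S → S S: LEFT RECURSIVE (starts with S)
S → a: starts with a

The grammar has direct left recursion on: S.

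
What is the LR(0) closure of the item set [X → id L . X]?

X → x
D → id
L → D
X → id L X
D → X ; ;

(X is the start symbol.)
Start with: [X → id L . X]
  [X → id L . X] has the dot before X: add [X → . x], [X → . id L X]
No further items can be added.

CLOSURE = { [X → . id L X], [X → . x], [X → id L . X] }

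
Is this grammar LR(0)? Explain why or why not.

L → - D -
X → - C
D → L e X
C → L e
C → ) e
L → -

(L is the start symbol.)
A grammar is LR(0) if no state in the canonical LR(0) collection has:
  - both a shift item (dot before a terminal) and a complete item (shift-reduce conflict), or
  - two or more complete items (reduce-reduce conflict; the accept item [L' → L .] counts as a complete item here).

Augment with L' → L and build the canonical LR(0) collection (I0 = CLOSURE({[L' → . L]}), then GOTO on every symbol after a dot until no new states appear). It has 14 states:
  I0: { [L → . - D -], [L → . -], [L' → . L] }  — shift
  I1: { [D → . L e X], [L → - . D -], [L → - .], [L → . - D -], [L → . -] }  — shift, reduce
  I2: { [L' → L .] }  — accept
  I3: { [L → - D . -] }  — shift
  I4: { [D → L . e X] }  — shift
  I5: { [D → L e . X], [X → . - C] }  — shift
  I6: { [C → . ) e], [C → . L e], [L → . - D -], [L → . -], [X → - . C] }  — shift
  I7: { [D → L e X .] }  — reduce
  I8: { [C → ) . e] }  — shift
  I9: { [X → - C .] }  — reduce
  I10: { [C → L . e] }  — shift
  I11: { [C → L e .] }  — reduce
  I12: { [C → ) e .] }  — reduce
  I13: { [L → - D - .] }  — reduce

Conflict in state I1:
  Shift-reduce conflict between [L → - .] and [L → . -]
So the grammar is NOT LR(0).

Answer: No. Shift-reduce conflict between [L → - .] and [L → . -]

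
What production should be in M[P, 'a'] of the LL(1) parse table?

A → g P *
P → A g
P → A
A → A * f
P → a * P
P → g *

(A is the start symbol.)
To find M[P, 'a'], we find productions for P where 'a' is in the predict set (PREDICT(N → α) = (FIRST(α) \ {ε}) ∪ (FOLLOW(N) if α ⇒* ε)).

Relevant sets:
  FIRST(A) = { 'g' }

P → A g: PREDICT = { 'g' }
P → A: PREDICT = { 'g' }
P → a * P: PREDICT = { 'a' }
  'a' is in predict set, so this production goes in M[P, 'a']
P → g *: PREDICT = { 'g' }

M[P, 'a'] = P → a * P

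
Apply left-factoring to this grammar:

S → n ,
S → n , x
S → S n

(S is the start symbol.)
Left-factoring transforms A → αβ₁ | αβ₂ into A → αA' and A' → β₁ | β₂
(α is the longest common prefix among the alternatives). Repeat until
no nonterminal has two alternatives with a common prefix.

Round 1: S has alternatives sharing prefix 'n ,'. Introduce S': S → n , S'
  Add: S' → ε
  Add: S' → x

No remaining common prefixes — done.

Resulting grammar:
S → n , S'
S' → ε
S' → x
S → S n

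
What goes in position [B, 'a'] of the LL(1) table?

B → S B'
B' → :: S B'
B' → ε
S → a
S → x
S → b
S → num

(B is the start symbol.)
To find M[B, 'a'], we find productions for B where 'a' is in the predict set (PREDICT(N → α) = (FIRST(α) \ {ε}) ∪ (FOLLOW(N) if α ⇒* ε)).

Relevant sets:
  FIRST(S) = { 'a', 'b', 'num', 'x' }

B → S B': PREDICT = { 'a', 'b', 'num', 'x' }
  'a' is in predict set, so this production goes in M[B, 'a']

M[B, 'a'] = B → S B'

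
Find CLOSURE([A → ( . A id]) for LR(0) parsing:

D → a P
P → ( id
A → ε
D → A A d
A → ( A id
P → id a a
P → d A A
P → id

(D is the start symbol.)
{ [A → ( . A id], [A → . ( A id], [A → .] }

Start with: [A → ( . A id]
  [A → ( . A id] has the dot before A: add [A → .], [A → . ( A id]
No further items can be added.

CLOSURE = { [A → ( . A id], [A → . ( A id], [A → .] }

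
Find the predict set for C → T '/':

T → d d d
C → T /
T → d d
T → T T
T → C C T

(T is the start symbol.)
{ 'd' }

PREDICT(C → T '/') = (FIRST(RHS) \ {ε}) ∪ (FOLLOW(C) if ε ∈ FIRST(RHS), i.e. RHS ⇒* ε)
FIRST(T) = { 'd' }
FIRST(T '/') = { 'd' }
ε ∉ FIRST(T '/'), so FOLLOW(C) is not added.
PREDICT(C → T '/') = { 'd' }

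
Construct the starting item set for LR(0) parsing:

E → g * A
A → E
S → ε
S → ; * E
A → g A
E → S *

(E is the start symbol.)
{ [E → . S *], [E → . g * A], [E' → . E], [S → . ; * E], [S → .] }

First, augment the grammar with E' → E
I₀ = CLOSURE({ [E' → . E] }):
  [E' → . E] has the dot before E: add [E → . g * A], [E → . S *]
  [E → . S *] has the dot before S: add [S → .], [S → . ; * E]
No further items can be added.

I₀ = { [E → . S *], [E → . g * A], [E' → . E], [S → . ; * E], [S → .] }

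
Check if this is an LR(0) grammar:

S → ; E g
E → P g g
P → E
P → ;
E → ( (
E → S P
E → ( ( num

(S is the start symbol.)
Augment with S' → S and build the canonical LR(0) collection (I0 = CLOSURE({[S' → . S]}), then GOTO on every symbol after a dot until no new states appear). It has 15 states:
  I0: { [S → . ; E g], [S' → . S] }  — shift
  I1: { [E → . ( ( num], [E → . ( (], [E → . P g g], [E → . S P], [P → . ;], [P → . E], [S → . ; E g], [S → ; . E g] }  — shift
  I2: { [S' → S .] }  — accept
  I3: { [E → ( . ( num], [E → ( . (] }  — shift
  I4: { [E → . ( ( num], [E → . ( (], [E → . P g g], [E → . S P], [P → . ;], [P → . E], [P → ; .], [S → . ; E g], [S → ; . E g] }  — shift, reduce
  I5: { [P → E .], [S → ; E . g] }  — shift, reduce
  I6: { [E → P . g g] }  — shift
  I7: { [E → . ( ( num], [E → . ( (], [E → . P g g], [E → . S P], [E → S . P], [P → . ;], [P → . E], [S → . ; E g] }  — shift
  I8: { [P → E .] }  — reduce
  I9: { [E → P . g g], [E → S P .] }  — shift, reduce
  I10: { [E → P g . g] }  — shift
  I11: { [E → P g g .] }  — reduce
  I12: { [S → ; E g .] }  — reduce
  I13: { [E → ( ( . num], [E → ( ( .] }  — shift, reduce
  I14: { [E → ( ( num .] }  — reduce

Conflict in state I4:
  Shift-reduce conflict between [P → ; .] and [E → . ( (]
So the grammar is NOT LR(0).

Answer: No. Shift-reduce conflict between [P → ; .] and [E → . ( (]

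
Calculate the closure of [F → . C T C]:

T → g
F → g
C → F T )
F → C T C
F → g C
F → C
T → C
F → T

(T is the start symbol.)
{ [C → . F T )], [F → . C T C], [F → . C], [F → . T], [F → . g C], [F → . g], [T → . C], [T → . g] }

To compute CLOSURE, for each item [A → α.Bβ] where B is a non-terminal, add [B → .γ] for all productions B → γ; repeat for the newly added items until nothing changes.

Start with: [F → . C T C]
  [F → . C T C] has the dot before C: add [C → . F T )]
  [C → . F T )] has the dot before F: add [F → . g], [F → . g C], [F → . C], [F → . T]
  [F → . T] has the dot before T: add [T → . g], [T → . C]
No further items can be added.

CLOSURE = { [C → . F T )], [F → . C T C], [F → . C], [F → . T], [F → . g C], [F → . g], [T → . C], [T → . g] }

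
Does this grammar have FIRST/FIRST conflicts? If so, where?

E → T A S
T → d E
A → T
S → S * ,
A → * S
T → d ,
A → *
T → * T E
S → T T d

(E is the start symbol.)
A FIRST/FIRST conflict occurs when two productions N → α and N → β for the same non-terminal have FIRST(α) ∩ FIRST(β) ≠ ∅ (with ε ∈ FIRST of a nullable right-hand side, so two nullable alternatives also conflict).

FIRST sets of the non-terminals at (or reachable through a nullable prefix from) the front of some alternative:
  FIRST(T) = { '*', 'd' }
  FIRST(S) = { '*', 'd' }

Productions for T:
  T → d E: FIRST = { 'd' }
  T → d ,: FIRST = { 'd' }
  T → * T E: FIRST = { '*' }
Productions for A:
  A → T: FIRST = { '*', 'd' }
  A → * S: FIRST = { '*' }
  A → *: FIRST = { '*' }
Productions for S:
  S → S * ,: FIRST = { '*', 'd' }
  S → T T d: FIRST = { '*', 'd' }
E has only one production, so no FIRST/FIRST conflict is possible there.

Conflict for T: T → d E and T → d ,
  Overlap: { 'd' }
Conflict for A: A → T and A → * S
  Overlap: { '*' }
Conflict for A: A → T and A → *
  Overlap: { '*' }
Conflict for A: A → * S and A → *
  Overlap: { '*' }
Conflict for S: S → S * , and S → T T d
  Overlap: { '*', 'd' }

Answer: Yes. T → d E / T → d ',' on { 'd' }; A → T / A → '*' S on { '*' }; A → T / A → '*' on { '*' }; A → '*' S / A → '*' on { '*' }; S → S '*' ',' / S → T T d on { '*', 'd' }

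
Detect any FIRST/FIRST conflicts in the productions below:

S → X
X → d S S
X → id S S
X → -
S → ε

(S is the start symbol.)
A FIRST/FIRST conflict occurs when two productions N → α and N → β for the same non-terminal have FIRST(α) ∩ FIRST(β) ≠ ∅ (with ε ∈ FIRST of a nullable right-hand side, so two nullable alternatives also conflict).

FIRST sets of the non-terminals at (or reachable through a nullable prefix from) the front of some alternative:
  FIRST(X) = { '-', 'd', 'id' }

Productions for S:
  S → X: FIRST = { '-', 'd', 'id' }
  S → ε: FIRST = { ε }
Productions for X:
  X → d S S: FIRST = { 'd' }
  X → id S S: FIRST = { 'id' }
  X → -: FIRST = { '-' }

All alternatives of each non-terminal have pairwise disjoint FIRST sets.

Answer: No FIRST/FIRST conflicts.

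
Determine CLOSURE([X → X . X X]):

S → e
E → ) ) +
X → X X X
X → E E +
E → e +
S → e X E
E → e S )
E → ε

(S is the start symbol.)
Start with: [X → X . X X]
  [X → X . X X] has the dot before X: add [X → . X X X], [X → . E E +]
  [X → . E E +] has the dot before E: add [E → . ) ) +], [E → . e +], [E → . e S )], [E → .]
No further items can be added.

CLOSURE = { [E → . ) ) +], [E → . e +], [E → . e S )], [E → .], [X → . E E +], [X → . X X X], [X → X . X X] }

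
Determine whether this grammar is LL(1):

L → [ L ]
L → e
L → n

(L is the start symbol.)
Yes, the grammar is LL(1).

For L:
  PREDICT(L → '[' L ']') = { '[' }
  PREDICT(L → e) = { 'e' }
  PREDICT(L → n) = { 'n' }

All predict sets are disjoint. The grammar IS LL(1).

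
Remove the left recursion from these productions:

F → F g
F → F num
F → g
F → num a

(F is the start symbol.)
F → g F'
F → num a F'
F' → g F'
F' → num F'
F' → ε

F is directly left-recursive. The standard transformation for
  A → A α₁ | ... | A α_m | β₁ | ... | β_n
is
  A  → β₁ A' | ... | β_n A'
  A' → α₁ A' | ... | α_m A' | ε

F → g becomes F → g F'
F → num a becomes F → num a F'
F → F g becomes F' → g F'
F → F num becomes F' → num F'
Add F' → ε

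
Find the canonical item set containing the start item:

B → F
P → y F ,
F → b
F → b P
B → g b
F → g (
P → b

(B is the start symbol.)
First, augment the grammar with B' → B
I₀ = CLOSURE({ [B' → . B] }):
  [B' → . B] has the dot before B: add [B → . F], [B → . g b]
  [B → . F] has the dot before F: add [F → . b], [F → . b P], [F → . g (]
No further items can be added.

I₀ = { [B → . F], [B → . g b], [B' → . B], [F → . b P], [F → . b], [F → . g (] }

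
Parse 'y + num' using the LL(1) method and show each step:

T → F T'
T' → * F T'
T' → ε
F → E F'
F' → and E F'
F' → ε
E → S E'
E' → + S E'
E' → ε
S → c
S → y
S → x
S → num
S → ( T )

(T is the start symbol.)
LL(1) parsing maintains a stack (initially the start symbol over $) and the input. At each step: if the stack top is a terminal, match it against the current input token; if it is a non-terminal N, replace it with the RHS of M[N, lookahead] (the unique production whose predict set contains the lookahead).

Stack is shown with the top on the left.

Stack           Input      Action
---------------------------------
T $             y + num $  output T → F T'
F T' $          y + num $  output F → E F'
E F' T' $       y + num $  output E → S E'
S E' F' T' $    y + num $  output S → y
y E' F' T' $    y + num $  match 'y'
E' F' T' $      + num $    output E' → + S E'
+ S E' F' T' $  + num $    match '+'
S E' F' T' $    num $      output S → num
num E' F' T' $  num $      match 'num'
E' F' T' $      $          output E' → ε
F' T' $         $          output F' → ε
T' $            $          output T' → ε
$               $          accept

The string is accepted.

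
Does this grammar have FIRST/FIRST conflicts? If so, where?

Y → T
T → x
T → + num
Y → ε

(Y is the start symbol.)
No FIRST/FIRST conflicts.

A FIRST/FIRST conflict occurs when two productions N → α and N → β for the same non-terminal have FIRST(α) ∩ FIRST(β) ≠ ∅ (with ε ∈ FIRST of a nullable right-hand side, so two nullable alternatives also conflict).

FIRST sets of the non-terminals at (or reachable through a nullable prefix from) the front of some alternative:
  FIRST(T) = { '+', 'x' }

Productions for Y:
  Y → T: FIRST = { '+', 'x' }
  Y → ε: FIRST = { ε }
Productions for T:
  T → x: FIRST = { 'x' }
  T → + num: FIRST = { '+' }

All alternatives of each non-terminal have pairwise disjoint FIRST sets.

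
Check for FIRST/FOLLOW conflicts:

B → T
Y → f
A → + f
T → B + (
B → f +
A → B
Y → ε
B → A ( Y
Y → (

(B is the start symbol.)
A FIRST/FOLLOW conflict occurs when a non-terminal N has a nullable alternative N → β (β ⇒* ε) and another alternative N → α with FIRST(α) ∩ FOLLOW(N) ≠ ∅: on such a lookahead the parser cannot decide between expanding α and letting N vanish via β.

Nullable non-terminals: Y.

Y: nullable alternative(s) Y → ε; FOLLOW(Y) = { $, '(', '+' }
  Y → f: FIRST \ {ε} = { 'f' } — disjoint from FOLLOW(Y)
  Y → ε: FIRST \ {ε} = { } — this is the only nullable alternative, skip
  Y → (: FIRST \ {ε} = { '(' } — overlaps FOLLOW(Y) on { '(' }: CONFLICT

A, B, T have no nullable alternative, so no FIRST/FOLLOW check is needed there.

So the grammar has 1 FIRST/FOLLOW conflict (marked CONFLICT above).

Answer: Yes. Y → '(' with FOLLOW(Y) on { '(' }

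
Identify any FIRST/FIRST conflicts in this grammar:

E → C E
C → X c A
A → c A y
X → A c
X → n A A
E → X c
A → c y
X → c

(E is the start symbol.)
Yes. E → C E / E → X c on { 'c', 'n' }; A → c A y / A → c y on { 'c' }; X → A c / X → c on { 'c' }

A FIRST/FIRST conflict occurs when two productions N → α and N → β for the same non-terminal have FIRST(α) ∩ FIRST(β) ≠ ∅ (with ε ∈ FIRST of a nullable right-hand side, so two nullable alternatives also conflict).

FIRST sets of the non-terminals at (or reachable through a nullable prefix from) the front of some alternative:
  FIRST(C) = { 'c', 'n' }
  FIRST(X) = { 'c', 'n' }
  FIRST(A) = { 'c' }

Productions for E:
  E → C E: FIRST = { 'c', 'n' }
  E → X c: FIRST = { 'c', 'n' }
Productions for A:
  A → c A y: FIRST = { 'c' }
  A → c y: FIRST = { 'c' }
Productions for X:
  X → A c: FIRST = { 'c' }
  X → n A A: FIRST = { 'n' }
  X → c: FIRST = { 'c' }
C has only one production, so no FIRST/FIRST conflict is possible there.

Conflict for E: E → C E and E → X c
  Overlap: { 'c', 'n' }
Conflict for A: A → c A y and A → c y
  Overlap: { 'c' }
Conflict for X: X → A c and X → c
  Overlap: { 'c' }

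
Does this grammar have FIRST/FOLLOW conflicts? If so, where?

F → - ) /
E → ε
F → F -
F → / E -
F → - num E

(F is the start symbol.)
Nullable non-terminals: E.
E has a nullable alternative but only one production, so nothing to check.

F has no nullable alternative, so no FIRST/FOLLOW check is needed there.

No FIRST/FOLLOW conflicts found.

Answer: No FIRST/FOLLOW conflicts.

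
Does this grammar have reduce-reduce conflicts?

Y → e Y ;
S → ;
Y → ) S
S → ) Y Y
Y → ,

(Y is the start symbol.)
A reduce-reduce conflict occurs when an LR(0) state has two complete items [A → α .] and [B → β .] — both call for a reduction, and with no lookahead the parser cannot choose between them.

Augment with Y' → Y and build the canonical LR(0) collection (I0 = CLOSURE({[Y' → . Y]}), then GOTO on every symbol after a dot until no new states appear). It has 12 states:
  I0: { [Y → . ) S], [Y → . ,], [Y → . e Y ;], [Y' → . Y] }  — shift
  I1: { [S → . ) Y Y], [S → . ;], [Y → ) . S] }  — shift
  I2: { [Y → , .] }  — reduce
  I3: { [Y' → Y .] }  — accept
  I4: { [Y → . ) S], [Y → . ,], [Y → . e Y ;], [Y → e . Y ;] }  — shift
  I5: { [Y → e Y . ;] }  — shift
  I6: { [Y → e Y ; .] }  — reduce
  I7: { [S → ) . Y Y], [Y → . ) S], [Y → . ,], [Y → . e Y ;] }  — shift
  I8: { [S → ; .] }  — reduce
  I9: { [Y → ) S .] }  — reduce
  I10: { [S → ) Y . Y], [Y → . ) S], [Y → . ,], [Y → . e Y ;] }  — shift
  I11: { [S → ) Y Y .] }  — reduce

No state contains more than one complete item.

Answer: No reduce-reduce conflicts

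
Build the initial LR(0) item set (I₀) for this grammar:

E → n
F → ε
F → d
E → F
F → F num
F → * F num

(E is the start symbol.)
{ [E → . F], [E → . n], [E' → . E], [F → . * F num], [F → . F num], [F → . d], [F → .] }

First, augment the grammar with E' → E
I₀ = CLOSURE({ [E' → . E] }):
  [E' → . E] has the dot before E: add [E → . n], [E → . F]
  [E → . F] has the dot before F: add [F → .], [F → . d], [F → . F num], [F → . * F num]
No further items can be added.

I₀ = { [E → . F], [E → . n], [E' → . E], [F → . * F num], [F → . F num], [F → . d], [F → .] }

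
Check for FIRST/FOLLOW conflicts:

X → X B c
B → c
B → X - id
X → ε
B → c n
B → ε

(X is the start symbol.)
A FIRST/FOLLOW conflict occurs when a non-terminal N has a nullable alternative N → β (β ⇒* ε) and another alternative N → α with FIRST(α) ∩ FOLLOW(N) ≠ ∅: on such a lookahead the parser cannot decide between expanding α and letting N vanish via β.

Nullable non-terminals: B, X.
FIRST sets used below: FIRST(X) = { '-', 'c', ε }, FIRST(B) = { '-', 'c', ε }

B: nullable alternative(s) B → ε; FOLLOW(B) = { 'c' }
  B → c: FIRST \ {ε} = { 'c' } — overlaps FOLLOW(B) on { 'c' }: CONFLICT
  B → X - id: FIRST \ {ε} = { '-', 'c' } — overlaps FOLLOW(B) on { 'c' }: CONFLICT
  B → c n: FIRST \ {ε} = { 'c' } — overlaps FOLLOW(B) on { 'c' }: CONFLICT
  B → ε: FIRST \ {ε} = { } — this is the only nullable alternative, skip

X: nullable alternative(s) X → ε; FOLLOW(X) = { $, '-', 'c' }
  X → X B c: FIRST \ {ε} = { '-', 'c' } — overlaps FOLLOW(X) on { '-', 'c' }: CONFLICT
  X → ε: FIRST \ {ε} = { } — this is the only nullable alternative, skip

So the grammar has 4 FIRST/FOLLOW conflicts (marked CONFLICT above).

Answer: Yes. X → X B c with FOLLOW(X) on { '-', 'c' }; B → c with FOLLOW(B) on { 'c' }; B → X '-' id with FOLLOW(B) on { 'c' }; B → c n with FOLLOW(B) on { 'c' }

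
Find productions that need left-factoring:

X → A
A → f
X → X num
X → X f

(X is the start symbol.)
Yes, X has productions with common prefix 'X'

Left-factoring is needed when two productions for the same non-terminal
share a common prefix on the right-hand side.

Productions for X:
  X → A
  X → X num
  X → X f

Found common prefix 'X' in productions for X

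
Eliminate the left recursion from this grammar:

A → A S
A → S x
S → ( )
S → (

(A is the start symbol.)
A → S x A'
A' → S A'
A' → ε
S → ( )
S → (

A is directly left-recursive. The standard transformation for
  A → A α₁ | ... | A α_m | β₁ | ... | β_n
is
  A  → β₁ A' | ... | β_n A'
  A' → α₁ A' | ... | α_m A' | ε

A → S x becomes A → S x A'
A → A S becomes A' → S A'
Add A' → ε

Productions for other non-terminals are unchanged:
  S → ( )
  S → (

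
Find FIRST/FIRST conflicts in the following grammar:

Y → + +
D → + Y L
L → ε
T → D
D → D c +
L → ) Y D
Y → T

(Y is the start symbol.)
A FIRST/FIRST conflict occurs when two productions N → α and N → β for the same non-terminal have FIRST(α) ∩ FIRST(β) ≠ ∅ (with ε ∈ FIRST of a nullable right-hand side, so two nullable alternatives also conflict).

FIRST sets of the non-terminals at (or reachable through a nullable prefix from) the front of some alternative:
  FIRST(T) = { '+' }
  FIRST(D) = { '+' }

Productions for Y:
  Y → + +: FIRST = { '+' }
  Y → T: FIRST = { '+' }
Productions for D:
  D → + Y L: FIRST = { '+' }
  D → D c +: FIRST = { '+' }
Productions for L:
  L → ε: FIRST = { ε }
  L → ) Y D: FIRST = { ')' }
T has only one production, so no FIRST/FIRST conflict is possible there.

Conflict for Y: Y → + + and Y → T
  Overlap: { '+' }
Conflict for D: D → + Y L and D → D c +
  Overlap: { '+' }

Answer: Yes. Y → '+' '+' / Y → T on { '+' }; D → '+' Y L / D → D c '+' on { '+' }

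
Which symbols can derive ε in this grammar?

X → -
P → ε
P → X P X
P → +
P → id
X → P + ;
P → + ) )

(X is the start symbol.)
{ 'P' }

A non-terminal is nullable if it can derive ε (the empty string): either it has an ε-production, or it has a production whose right-hand side consists entirely of nullable non-terminals.

ε-productions: P → ε
So P is immediately nullable.
No further non-terminal can be added: every production for the remaining non-terminals contains a terminal or a non-nullable non-terminal.
Nullable = { 'P' }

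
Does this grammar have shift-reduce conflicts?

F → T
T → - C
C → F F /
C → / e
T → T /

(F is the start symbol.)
A shift-reduce conflict occurs when an LR(0) state has both:
  - a complete (reduce) item [A → α .] (dot at the end), and
  - a shift item [B → β . c γ] (dot before a terminal).

Augment with F' → F and build the canonical LR(0) collection (I0 = CLOSURE({[F' → . F]}), then GOTO on every symbol after a dot until no new states appear). It has 11 states:
  I0: { [F → . T], [F' → . F], [T → . - C], [T → . T /] }  — shift
  I1: { [C → . / e], [C → . F F /], [F → . T], [T → - . C], [T → . - C], [T → . T /] }  — shift
  I2: { [F' → F .] }  — accept
  I3: { [F → T .], [T → T . /] }  — shift, reduce
  I4: { [T → T / .] }  — reduce
  I5: { [C → / . e] }  — shift
  I6: { [T → - C .] }  — reduce
  I7: { [C → F . F /], [F → . T], [T → . - C], [T → . T /] }  — shift
  I8: { [C → F F . /] }  — shift
  I9: { [C → F F / .] }  — reduce
  I10: { [C → / e .] }  — reduce

I3 contains reduce item [F → T .] and shift item [T → T . /] — shift-reduce conflict.

Answer: Yes — I3: [F → T .] vs [T → T . /]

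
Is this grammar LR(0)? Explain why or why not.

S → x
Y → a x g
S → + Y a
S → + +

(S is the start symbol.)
A grammar is LR(0) if no state in the canonical LR(0) collection has:
  - both a shift item (dot before a terminal) and a complete item (shift-reduce conflict), or
  - two or more complete items (reduce-reduce conflict; the accept item [S' → S .] counts as a complete item here).

Augment with S' → S and build the canonical LR(0) collection (I0 = CLOSURE({[S' → . S]}), then GOTO on every symbol after a dot until no new states appear). It has 10 states:
  I0: { [S → . + +], [S → . + Y a], [S → . x], [S' → . S] }  — shift
  I1: { [S → + . +], [S → + . Y a], [Y → . a x g] }  — shift
  I2: { [S' → S .] }  — accept
  I3: { [S → x .] }  — reduce
  I4: { [S → + + .] }  — reduce
  I5: { [S → + Y . a] }  — shift
  I6: { [Y → a . x g] }  — shift
  I7: { [Y → a x . g] }  — shift
  I8: { [Y → a x g .] }  — reduce
  I9: { [S → + Y a .] }  — reduce

Every state is either a pure shift/goto state or contains exactly one complete item and nothing to shift — no conflicts. The grammar is LR(0).

Answer: Yes, the grammar is LR(0)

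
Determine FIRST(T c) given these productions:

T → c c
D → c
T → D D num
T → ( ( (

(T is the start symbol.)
{ '(', 'c' }

FIRST sets of the non-terminals involved (from the grammar, by fixed-point iteration):
  FIRST(T) = { '(', 'c' }

To compute FIRST(T c), process the symbols left to right:
Symbol T is a non-terminal. Add FIRST(T) \ {ε} = { '(', 'c' }
T is not nullable (ε ∉ FIRST(T)), so stop here.
FIRST(T c) = { '(', 'c' }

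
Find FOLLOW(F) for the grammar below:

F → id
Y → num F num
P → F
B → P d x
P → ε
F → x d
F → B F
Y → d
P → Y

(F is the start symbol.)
{ $, 'd', 'num' }

To compute FOLLOW(F), find every occurrence of F on a right-hand side N → α F β: add FIRST(β) \ {ε}, and if β is empty or nullable also add FOLLOW(N). Iterate to a fixed point.

F is the start symbol, so $ ∈ FOLLOW(F).
In Y → num F num: F is followed by num, add FIRST(num) \ {ε} = { 'num' }
In P → F: F is at the end, add FOLLOW(P)
In F → B F: F is at the end; this adds FOLLOW(F) to itself — nothing new

The FOLLOW sets referred to above (computed the same way, to a fixed point):
  FOLLOW(P) = { 'd' }

Taking the union: FOLLOW(F) = { $, 'd', 'num' }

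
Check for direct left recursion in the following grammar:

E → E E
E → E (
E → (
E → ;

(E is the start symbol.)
Yes, E is left-recursive

E → E E: LEFT RECURSIVE (starts with E)
E → E (: LEFT RECURSIVE (starts with E)
E → (: starts with '('
E → ;: starts with ';'

The grammar has direct left recursion on: E.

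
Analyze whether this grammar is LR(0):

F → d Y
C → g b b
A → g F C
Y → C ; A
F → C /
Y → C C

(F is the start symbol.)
A grammar is LR(0) if no state in the canonical LR(0) collection has:
  - both a shift item (dot before a terminal) and a complete item (shift-reduce conflict), or
  - two or more complete items (reduce-reduce conflict; the accept item [F' → F .] counts as a complete item here).

Augment with F' → F and build the canonical LR(0) collection (I0 = CLOSURE({[F' → . F]}), then GOTO on every symbol after a dot until no new states appear). It has 16 states:
  I0: { [C → . g b b], [F → . C /], [F → . d Y], [F' → . F] }  — shift
  I1: { [F → C . /] }  — shift
  I2: { [F' → F .] }  — accept
  I3: { [C → . g b b], [F → d . Y], [Y → . C ; A], [Y → . C C] }  — shift
  I4: { [C → g . b b] }  — shift
  I5: { [C → g b . b] }  — shift
  I6: { [C → g b b .] }  — reduce
  I7: { [C → . g b b], [Y → C . ; A], [Y → C . C] }  — shift
  I8: { [F → d Y .] }  — reduce
  I9: { [A → . g F C], [Y → C ; . A] }  — shift
  I10: { [Y → C C .] }  — reduce
  I11: { [Y → C ; A .] }  — reduce
  I12: { [A → g . F C], [C → . g b b], [F → . C /], [F → . d Y] }  — shift
  I13: { [A → g F . C], [C → . g b b] }  — shift
  I14: { [A → g F C .] }  — reduce
  I15: { [F → C / .] }  — reduce

Every state is either a pure shift/goto state or contains exactly one complete item and nothing to shift — no conflicts. The grammar is LR(0).

Answer: Yes, the grammar is LR(0)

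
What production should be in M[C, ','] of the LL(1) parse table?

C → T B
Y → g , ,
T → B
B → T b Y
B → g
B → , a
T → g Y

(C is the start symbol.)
C → T B

To find M[C, ','], we find productions for C where ',' is in the predict set (PREDICT(N → α) = (FIRST(α) \ {ε}) ∪ (FOLLOW(N) if α ⇒* ε)).

Relevant sets:
  FIRST(T) = { ',', 'g' }

C → T B: PREDICT = { ',', 'g' }
  ',' is in predict set, so this production goes in M[C, ',']

M[C, ','] = C → T B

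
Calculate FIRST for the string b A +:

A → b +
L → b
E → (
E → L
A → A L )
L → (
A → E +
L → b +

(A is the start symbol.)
To compute FIRST(b A +), process the symbols left to right:
Symbol b is a terminal. Add 'b' and stop.
FIRST(b A +) = { 'b' }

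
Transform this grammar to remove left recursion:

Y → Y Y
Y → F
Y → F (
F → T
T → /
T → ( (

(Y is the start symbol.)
Y is directly left-recursive. The standard transformation for
  A → A α₁ | ... | A α_m | β₁ | ... | β_n
is
  A  → β₁ A' | ... | β_n A'
  A' → α₁ A' | ... | α_m A' | ε

Y → F becomes Y → F Y'
Y → F ( becomes Y → F ( Y'
Y → Y Y becomes Y' → Y Y'
Add Y' → ε

Productions for other non-terminals are unchanged:
  F → T
  T → /
  T → ( (

Resulting grammar:
Y → F Y'
Y → F ( Y'
Y' → Y Y'
Y' → ε
F → T
T → /
T → ( (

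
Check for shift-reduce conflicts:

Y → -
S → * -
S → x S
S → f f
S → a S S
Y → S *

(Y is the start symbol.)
A shift-reduce conflict occurs when an LR(0) state has both:
  - a complete (reduce) item [A → α .] (dot at the end), and
  - a shift item [B → β . c γ] (dot before a terminal).

Augment with Y' → Y and build the canonical LR(0) collection (I0 = CLOSURE({[Y' → . Y]}), then GOTO on every symbol after a dot until no new states appear). It has 14 states:
  I0: { [S → . * -], [S → . a S S], [S → . f f], [S → . x S], [Y → . -], [Y → . S *], [Y' → . Y] }  — shift
  I1: { [S → * . -] }  — shift
  I2: { [Y → - .] }  — reduce
  I3: { [Y → S . *] }  — shift
  I4: { [Y' → Y .] }  — accept
  I5: { [S → . * -], [S → . a S S], [S → . f f], [S → . x S], [S → a . S S] }  — shift
  I6: { [S → f . f] }  — shift
  I7: { [S → . * -], [S → . a S S], [S → . f f], [S → . x S], [S → x . S] }  — shift
  I8: { [S → x S .] }  — reduce
  I9: { [S → f f .] }  — reduce
  I10: { [S → . * -], [S → . a S S], [S → . f f], [S → . x S], [S → a S . S] }  — shift
  I11: { [S → a S S .] }  — reduce
  I12: { [Y → S * .] }  — reduce
  I13: { [S → * - .] }  — reduce

No state contains both a complete item and a shift item.

Answer: No shift-reduce conflicts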